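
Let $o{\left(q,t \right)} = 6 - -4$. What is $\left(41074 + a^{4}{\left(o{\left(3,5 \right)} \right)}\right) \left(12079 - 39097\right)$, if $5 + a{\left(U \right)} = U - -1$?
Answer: $-1144752660$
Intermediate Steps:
$o{\left(q,t \right)} = 10$ ($o{\left(q,t \right)} = 6 + 4 = 10$)
$a{\left(U \right)} = -4 + U$ ($a{\left(U \right)} = -5 + \left(U - -1\right) = -5 + \left(U + 1\right) = -5 + \left(1 + U\right) = -4 + U$)
$\left(41074 + a^{4}{\left(o{\left(3,5 \right)} \right)}\right) \left(12079 - 39097\right) = \left(41074 + \left(-4 + 10\right)^{4}\right) \left(12079 - 39097\right) = \left(41074 + 6^{4}\right) \left(-27018\right) = \left(41074 + 1296\right) \left(-27018\right) = 42370 \left(-27018\right) = -1144752660$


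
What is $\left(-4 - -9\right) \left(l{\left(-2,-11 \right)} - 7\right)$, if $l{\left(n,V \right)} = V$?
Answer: $-90$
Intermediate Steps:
$\left(-4 - -9\right) \left(l{\left(-2,-11 \right)} - 7\right) = \left(-4 - -9\right) \left(-11 - 7\right) = \left(-4 + 9\right) \left(-18\right) = 5 \left(-18\right) = -90$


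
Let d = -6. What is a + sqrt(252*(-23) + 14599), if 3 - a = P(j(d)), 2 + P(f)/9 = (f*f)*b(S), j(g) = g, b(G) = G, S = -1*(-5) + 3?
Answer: -2571 + sqrt(8803) ≈ -2477.2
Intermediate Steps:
S = 8 (S = 5 + 3 = 8)
P(f) = -18 + 72*f**2 (P(f) = -18 + 9*((f*f)*8) = -18 + 9*(f**2*8) = -18 + 9*(8*f**2) = -18 + 72*f**2)
a = -2571 (a = 3 - (-18 + 72*(-6)**2) = 3 - (-18 + 72*36) = 3 - (-18 + 2592) = 3 - 1*2574 = 3 - 2574 = -2571)
a + sqrt(252*(-23) + 14599) = -2571 + sqrt(252*(-23) + 14599) = -2571 + sqrt(-5796 + 14599) = -2571 + sqrt(8803)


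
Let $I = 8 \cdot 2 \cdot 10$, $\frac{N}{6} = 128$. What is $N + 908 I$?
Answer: $146048$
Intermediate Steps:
$N = 768$ ($N = 6 \cdot 128 = 768$)
$I = 160$ ($I = 16 \cdot 10 = 160$)
$N + 908 I = 768 + 908 \cdot 160 = 768 + 145280 = 146048$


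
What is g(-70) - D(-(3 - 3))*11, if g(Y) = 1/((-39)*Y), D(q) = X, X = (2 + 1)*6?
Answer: -540539/2730 ≈ -198.00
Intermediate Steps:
X = 18 (X = 3*6 = 18)
D(q) = 18
g(Y) = -1/(39*Y)
g(-70) - D(-(3 - 3))*11 = -1/39/(-70) - 18*11 = -1/39*(-1/70) - 1*198 = 1/2730 - 198 = -540539/2730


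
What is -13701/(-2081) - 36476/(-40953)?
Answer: 57909419/7747563 ≈ 7.4745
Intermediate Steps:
-13701/(-2081) - 36476/(-40953) = -13701*(-1/2081) - 36476*(-1/40953) = 13701/2081 + 3316/3723 = 57909419/7747563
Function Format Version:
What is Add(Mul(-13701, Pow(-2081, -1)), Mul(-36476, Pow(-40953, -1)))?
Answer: Rational(57909419, 7747563) ≈ 7.4745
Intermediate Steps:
Add(Mul(-13701, Pow(-2081, -1)), Mul(-36476, Pow(-40953, -1))) = Add(Mul(-13701, Rational(-1, 2081)), Mul(-36476, Rational(-1, 40953))) = Add(Rational(13701, 2081), Rational(3316, 3723)) = Rational(57909419, 7747563)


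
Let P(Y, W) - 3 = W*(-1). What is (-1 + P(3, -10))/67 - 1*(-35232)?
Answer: 2360556/67 ≈ 35232.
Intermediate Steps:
P(Y, W) = 3 - W (P(Y, W) = 3 + W*(-1) = 3 - W)
(-1 + P(3, -10))/67 - 1*(-35232) = (-1 + (3 - 1*(-10)))/67 - 1*(-35232) = (-1 + (3 + 10))*(1/67) + 35232 = (-1 + 13)*(1/67) + 35232 = 12*(1/67) + 35232 = 12/67 + 35232 = 2360556/67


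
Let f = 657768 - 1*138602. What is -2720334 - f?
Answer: -3239500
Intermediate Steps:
f = 519166 (f = 657768 - 138602 = 519166)
-2720334 - f = -2720334 - 1*519166 = -2720334 - 519166 = -3239500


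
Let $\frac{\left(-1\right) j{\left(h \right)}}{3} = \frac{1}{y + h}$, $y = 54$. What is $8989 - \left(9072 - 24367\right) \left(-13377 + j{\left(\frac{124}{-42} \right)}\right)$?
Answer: $- \frac{219323829857}{1072} \approx -2.0459 \cdot 10^{8}$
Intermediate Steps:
$j{\left(h \right)} = - \frac{3}{54 + h}$
$8989 - \left(9072 - 24367\right) \left(-13377 + j{\left(\frac{124}{-42} \right)}\right) = 8989 - \left(9072 - 24367\right) \left(-13377 - \frac{3}{54 + \frac{124}{-42}}\right) = 8989 - - 15295 \left(-13377 - \frac{3}{54 + 124 \left(- \frac{1}{42}\right)}\right) = 8989 - - 15295 \left(-13377 - \frac{3}{54 - \frac{62}{21}}\right) = 8989 - - 15295 \left(-13377 - \frac{3}{\frac{1072}{21}}\right) = 8989 - - 15295 \left(-13377 - \frac{63}{1072}\right) = 8989 - \left(-15295\right) \left(- \frac{14340207}{1072}\right) = 8989 - \frac{219333466065}{1072} = - \frac{219323829857}{1072}$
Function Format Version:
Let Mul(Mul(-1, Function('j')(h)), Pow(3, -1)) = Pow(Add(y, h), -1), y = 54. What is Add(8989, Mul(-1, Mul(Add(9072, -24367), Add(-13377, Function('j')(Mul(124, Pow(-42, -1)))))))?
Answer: Rational(-219323829857, 1072) ≈ -2.0459e+8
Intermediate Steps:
Function('j')(h) = Mul(-3, Pow(Add(54, h), -1))
Add(8989, Mul(-1, Mul(Add(9072, -24367), Add(-13377, Function('j')(Mul(124, Pow(-42, -1))))))) = Add(8989, Mul(-1, Mul(Add(9072, -24367), Add(-13377, Mul(-3, Pow(Add(54, Mul(124, Pow(-42, -1))), -1)))))) = Add(8989, Mul(-1, Mul(-15295, Add(-13377, Mul(-3, Pow(Add(54, Mul(124, Rational(-1, 42))), -1)))))) = Add(8989, Mul(-1, Mul(-15295, Add(-13377, Mul(-3, Pow(Add(54, Rational(-62, 21)), -1)))))) = Add(8989, Mul(-1, Mul(-15295, Add(-13377, Mul(-3, Pow(Rational(1072, 21), -1)))))) = Add(8989, Mul(-1, Mul(-15295, Add(-13377, Mul(-3, Rational(21, 1072)))))) = Add(8989, Mul(-1, Mul(-15295, Add(-13377, Rational(-63, 1072))))) = Add(8989, Mul(-1, Mul(-15295, Rational(-14340207, 1072)))) = Add(8989, Mul(-1, Rational(219333466065, 1072))) = Add(8989, Rational(-219333466065, 1072)) = Rational(-219323829857, 1072)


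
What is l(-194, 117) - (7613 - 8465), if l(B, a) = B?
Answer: 658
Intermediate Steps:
l(-194, 117) - (7613 - 8465) = -194 - (7613 - 8465) = -194 - 1*(-852) = -194 + 852 = 658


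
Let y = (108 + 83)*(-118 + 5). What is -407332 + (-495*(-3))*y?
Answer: -32458087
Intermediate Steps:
y = -21583 (y = 191*(-113) = -21583)
-407332 + (-495*(-3))*y = -407332 - 495*(-3)*(-21583) = -407332 + 1485*(-21583) = -407332 - 32050755 = -32458087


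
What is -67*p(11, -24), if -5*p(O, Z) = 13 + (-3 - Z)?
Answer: 2278/5 ≈ 455.60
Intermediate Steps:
p(O, Z) = -2 + Z/5 (p(O, Z) = -(13 + (-3 - Z))/5 = -(10 - Z)/5 = -2 + Z/5)
-67*p(11, -24) = -67*(-2 + (1/5)*(-24)) = -67*(-2 - 24/5) = -67*(-34/5) = 2278/5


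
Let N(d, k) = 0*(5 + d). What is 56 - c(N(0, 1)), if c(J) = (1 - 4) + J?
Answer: 59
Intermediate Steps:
N(d, k) = 0
c(J) = -3 + J
56 - c(N(0, 1)) = 56 - (-3 + 0) = 56 - 1*(-3) = 56 + 3 = 59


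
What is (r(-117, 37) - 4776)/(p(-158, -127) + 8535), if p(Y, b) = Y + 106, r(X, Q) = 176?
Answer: -4600/8483 ≈ -0.54226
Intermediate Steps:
p(Y, b) = 106 + Y
(r(-117, 37) - 4776)/(p(-158, -127) + 8535) = (176 - 4776)/((106 - 158) + 8535) = -4600/(-52 + 8535) = -4600/8483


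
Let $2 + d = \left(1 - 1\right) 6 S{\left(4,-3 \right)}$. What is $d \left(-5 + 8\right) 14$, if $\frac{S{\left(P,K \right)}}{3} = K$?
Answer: $-84$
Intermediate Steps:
$S{\left(P,K \right)} = 3 K$
$d = -2$ ($d = -2 + \left(1 - 1\right) 6 \cdot 3 \left(-3\right) = -2 + 0 \cdot 6 \left(-9\right) = -2 + 0 \left(-9\right) = -2 + 0 = -2$)
$d \left(-5 + 8\right) 14 = - 2 \left(-5 + 8\right) 14 = - 2 \cdot 3 \cdot 14 = \left(-2\right) 42 = -84$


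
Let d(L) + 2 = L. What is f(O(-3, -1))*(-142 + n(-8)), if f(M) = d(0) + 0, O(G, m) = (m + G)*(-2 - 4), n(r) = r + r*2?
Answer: 332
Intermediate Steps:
d(L) = -2 + L
n(r) = 3*r (n(r) = r + 2*r = 3*r)
O(G, m) = -6*G - 6*m (O(G, m) = (G + m)*(-6) = -6*G - 6*m)
f(M) = -2 (f(M) = (-2 + 0) + 0 = -2 + 0 = -2)
f(O(-3, -1))*(-142 + n(-8)) = -2*(-142 + 3*(-8)) = -2*(-142 - 24) = -2*(-166) = 332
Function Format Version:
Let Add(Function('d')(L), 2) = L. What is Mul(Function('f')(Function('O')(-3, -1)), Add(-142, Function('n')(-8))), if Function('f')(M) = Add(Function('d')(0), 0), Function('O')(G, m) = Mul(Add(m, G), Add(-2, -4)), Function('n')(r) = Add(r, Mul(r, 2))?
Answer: 332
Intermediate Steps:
Function('d')(L) = Add(-2, L)
Function('n')(r) = Mul(3, r) (Function('n')(r) = Add(r, Mul(2, r)) = Mul(3, r))
Function('O')(G, m) = Add(Mul(-6, G), Mul(-6, m)) (Function('O')(G, m) = Mul(Add(G, m), -6) = Add(Mul(-6, G), Mul(-6, m)))
Function('f')(M) = -2 (Function('f')(M) = Add(Add(-2, 0), 0) = Add(-2, 0) = -2)
Mul(Function('f')(Function('O')(-3, -1)), Add(-142, Function('n')(-8))) = Mul(-2, Add(-142, Mul(3, -8))) = Mul(-2, Add(-142, -24)) = Mul(-2, -166) = 332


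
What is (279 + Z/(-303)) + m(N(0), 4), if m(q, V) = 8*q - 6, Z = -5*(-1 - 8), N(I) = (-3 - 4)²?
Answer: 67150/101 ≈ 664.85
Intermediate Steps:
N(I) = 49 (N(I) = (-7)² = 49)
Z = 45 (Z = -5*(-9) = 45)
m(q, V) = -6 + 8*q
(279 + Z/(-303)) + m(N(0), 4) = (279 + 45/(-303)) + (-6 + 8*49) = (279 + 45*(-1/303)) + (-6 + 392) = (279 - 15/101) + 386 = 28164/101 + 386 = 67150/101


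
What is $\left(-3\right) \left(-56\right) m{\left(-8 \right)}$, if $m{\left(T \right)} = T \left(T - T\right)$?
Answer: $0$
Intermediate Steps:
$m{\left(T \right)} = 0$ ($m{\left(T \right)} = T 0 = 0$)
$\left(-3\right) \left(-56\right) m{\left(-8 \right)} = \left(-3\right) \left(-56\right) 0 = 168 \cdot 0 = 0$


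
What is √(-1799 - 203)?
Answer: I*√2002 ≈ 44.744*I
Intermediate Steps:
√(-1799 - 203) = √(-2002) = I*√2002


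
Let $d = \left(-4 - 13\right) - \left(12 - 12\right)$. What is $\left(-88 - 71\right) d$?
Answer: $2703$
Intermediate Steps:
$d = -17$ ($d = \left(-4 - 13\right) - \left(12 - 12\right) = -17 - 0 = -17 + 0 = -17$)
$\left(-88 - 71\right) d = \left(-88 - 71\right) \left(-17\right) = \left(-159\right) \left(-17\right) = 2703$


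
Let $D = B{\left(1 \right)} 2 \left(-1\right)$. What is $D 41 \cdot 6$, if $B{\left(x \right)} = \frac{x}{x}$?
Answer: $-492$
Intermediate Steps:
$B{\left(x \right)} = 1$
$D = -2$ ($D = 1 \cdot 2 \left(-1\right) = 2 \left(-1\right) = -2$)
$D 41 \cdot 6 = - 2 \cdot 41 \cdot 6 = \left(-2\right) 246 = -492$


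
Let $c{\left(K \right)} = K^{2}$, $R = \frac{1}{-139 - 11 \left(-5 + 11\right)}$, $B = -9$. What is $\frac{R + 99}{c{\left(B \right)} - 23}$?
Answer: $\frac{10147}{5945} \approx 1.7068$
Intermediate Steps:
$R = - \frac{1}{205}$ ($R = \frac{1}{-139 - 66} = \frac{1}{-205} = - \frac{1}{205} \approx -0.0048781$)
$\frac{R + 99}{c{\left(B \right)} - 23} = \frac{- \frac{1}{205} + 99}{\left(-9\right)^{2} - 23} = \frac{20294}{205 \left(81 - 23\right)} = \frac{20294}{205 \cdot 58} = \frac{20294}{205} \cdot \frac{1}{58} = \frac{10147}{5945}$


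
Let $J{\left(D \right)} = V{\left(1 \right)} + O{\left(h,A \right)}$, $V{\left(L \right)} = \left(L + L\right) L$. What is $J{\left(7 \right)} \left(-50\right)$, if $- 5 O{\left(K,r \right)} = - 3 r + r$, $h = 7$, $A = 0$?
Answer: $-100$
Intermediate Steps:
$O{\left(K,r \right)} = \frac{2 r}{5}$ ($O{\left(K,r \right)} = - \frac{- 3 r + r}{5} = - \frac{\left(-2\right) r}{5} = \frac{2 r}{5}$)
$V{\left(L \right)} = 2 L^{2}$ ($V{\left(L \right)} = 2 L L = 2 L^{2}$)
$J{\left(D \right)} = 2$ ($J{\left(D \right)} = 2 \cdot 1^{2} + \frac{2}{5} \cdot 0 = 2 \cdot 1 + 0 = 2 + 0 = 2$)
$J{\left(7 \right)} \left(-50\right) = 2 \left(-50\right) = -100$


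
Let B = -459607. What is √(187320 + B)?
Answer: I*√272287 ≈ 521.81*I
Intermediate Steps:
√(187320 + B) = √(187320 - 459607) = √(-272287) = I*√272287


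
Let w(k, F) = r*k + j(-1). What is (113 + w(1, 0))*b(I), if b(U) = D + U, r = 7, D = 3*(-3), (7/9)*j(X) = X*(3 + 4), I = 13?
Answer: 444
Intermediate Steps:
j(X) = 9*X (j(X) = 9*(X*(3 + 4))/7 = 9*(X*7)/7 = 9*(7*X)/7 = 9*X)
D = -9
w(k, F) = -9 + 7*k (w(k, F) = 7*k + 9*(-1) = 7*k - 9 = -9 + 7*k)
b(U) = -9 + U
(113 + w(1, 0))*b(I) = (113 + (-9 + 7*1))*(-9 + 13) = (113 + (-9 + 7))*4 = (113 - 2)*4 = 111*4 = 444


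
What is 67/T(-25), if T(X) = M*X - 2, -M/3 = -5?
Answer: -67/377 ≈ -0.17772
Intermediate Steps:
M = 15 (M = -3*(-5) = 15)
T(X) = -2 + 15*X (T(X) = 15*X - 2 = -2 + 15*X)
67/T(-25) = 67/(-2 + 15*(-25)) = 67/(-2 - 375) = 67/(-377) = 67*(-1/377) = -67/377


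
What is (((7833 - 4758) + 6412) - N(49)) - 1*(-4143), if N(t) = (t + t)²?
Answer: 4026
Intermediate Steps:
N(t) = 4*t² (N(t) = (2*t)² = 4*t²)
(((7833 - 4758) + 6412) - N(49)) - 1*(-4143) = (((7833 - 4758) + 6412) - 4*49²) - 1*(-4143) = ((3075 + 6412) - 4*2401) + 4143 = (9487 - 1*9604) + 4143 = (9487 - 9604) + 4143 = -117 + 4143 = 4026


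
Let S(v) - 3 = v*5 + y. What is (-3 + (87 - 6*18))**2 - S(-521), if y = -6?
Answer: 3184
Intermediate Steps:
S(v) = -3 + 5*v (S(v) = 3 + (v*5 - 6) = 3 + (5*v - 6) = 3 + (-6 + 5*v) = -3 + 5*v)
(-3 + (87 - 6*18))**2 - S(-521) = (-3 + (87 - 6*18))**2 - (-3 + 5*(-521)) = (-3 + (87 - 1*108))**2 - (-3 - 2605) = (-3 + (87 - 108))**2 - 1*(-2608) = (-3 - 21)**2 + 2608 = (-24)**2 + 2608 = 576 + 2608 = 3184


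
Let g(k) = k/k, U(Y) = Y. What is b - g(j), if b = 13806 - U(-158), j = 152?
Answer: 13963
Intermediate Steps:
g(k) = 1
b = 13964 (b = 13806 - 1*(-158) = 13806 + 158 = 13964)
b - g(j) = 13964 - 1*1 = 13964 - 1 = 13963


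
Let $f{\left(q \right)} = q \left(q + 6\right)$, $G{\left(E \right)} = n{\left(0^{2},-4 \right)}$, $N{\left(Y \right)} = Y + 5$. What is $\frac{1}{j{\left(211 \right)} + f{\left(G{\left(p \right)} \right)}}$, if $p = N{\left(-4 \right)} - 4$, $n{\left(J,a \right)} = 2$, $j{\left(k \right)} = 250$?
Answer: $\frac{1}{266} \approx 0.0037594$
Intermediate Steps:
$N{\left(Y \right)} = 5 + Y$
$p = -3$ ($p = \left(5 - 4\right) - 4 = 1 - 4 = -3$)
$G{\left(E \right)} = 2$
$f{\left(q \right)} = q \left(6 + q\right)$
$\frac{1}{j{\left(211 \right)} + f{\left(G{\left(p \right)} \right)}} = \frac{1}{250 + 2 \left(6 + 2\right)} = \frac{1}{250 + 2 \cdot 8} = \frac{1}{250 + 16} = \frac{1}{266}$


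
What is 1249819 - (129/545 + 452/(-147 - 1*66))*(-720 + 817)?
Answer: 145106468326/116085 ≈ 1.2500e+6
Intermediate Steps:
1249819 - (129/545 + 452/(-147 - 1*66))*(-720 + 817) = 1249819 - (129*(1/545) + 452/(-147 - 66))*97 = 1249819 - (129/545 + 452/(-213))*97 = 1249819 - (129/545 + 452*(-1/213))*97 = 1249819 - (129/545 - 452/213)*97 = 1249819 - (-218863)*97/116085 = 1249819 - 1*(-21229711/116085) = 1249819 + 21229711/116085 = 145106468326/116085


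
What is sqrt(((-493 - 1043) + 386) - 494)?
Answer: 2*I*sqrt(411) ≈ 40.546*I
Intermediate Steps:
sqrt(((-493 - 1043) + 386) - 494) = sqrt((-1536 + 386) - 494) = sqrt(-1150 - 494) = sqrt(-1644) = 2*I*sqrt(411)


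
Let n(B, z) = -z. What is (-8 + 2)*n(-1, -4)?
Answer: -24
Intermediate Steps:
(-8 + 2)*n(-1, -4) = (-8 + 2)*(-1*(-4)) = -6*4 = -24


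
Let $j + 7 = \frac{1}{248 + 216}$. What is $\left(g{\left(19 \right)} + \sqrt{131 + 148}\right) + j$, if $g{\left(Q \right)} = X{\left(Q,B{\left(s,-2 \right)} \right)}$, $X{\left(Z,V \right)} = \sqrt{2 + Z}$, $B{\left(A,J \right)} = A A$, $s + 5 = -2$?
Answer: $- \frac{3247}{464} + \sqrt{21} + 3 \sqrt{31} \approx 14.288$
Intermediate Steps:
$s = -7$ ($s = -5 - 2 = -7$)
$B{\left(A,J \right)} = A^{2}$
$j = - \frac{3247}{464}$ ($j = -7 + \frac{1}{248 + 216} = -7 + \frac{1}{464} = - \frac{3247}{464} \approx -6.9978$)
$g{\left(Q \right)} = \sqrt{2 + Q}$
$\left(g{\left(19 \right)} + \sqrt{131 + 148}\right) + j = \left(\sqrt{2 + 19} + \sqrt{131 + 148}\right) - \frac{3247}{464} = \left(\sqrt{21} + \sqrt{279}\right) - \frac{3247}{464} = \left(\sqrt{21} + 3 \sqrt{31}\right) - \frac{3247}{464} = - \frac{3247}{464} + \sqrt{21} + 3 \sqrt{31}$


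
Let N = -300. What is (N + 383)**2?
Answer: 6889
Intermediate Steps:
(N + 383)**2 = (-300 + 383)**2 = 83**2 = 6889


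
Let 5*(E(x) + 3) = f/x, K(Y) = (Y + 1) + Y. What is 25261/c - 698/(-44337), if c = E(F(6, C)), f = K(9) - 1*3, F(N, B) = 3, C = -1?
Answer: -16799934113/1285773 ≈ -13066.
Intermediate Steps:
K(Y) = 1 + 2*Y (K(Y) = (1 + Y) + Y = 1 + 2*Y)
f = 16 (f = (1 + 2*9) - 1*3 = (1 + 18) - 3 = 19 - 3 = 16)
E(x) = -3 + 16/(5*x) (E(x) = -3 + (16/x)/5 = -3 + 16/(5*x))
c = -29/15 (c = -3 + (16/5)/3 = -3 + (16/5)*(⅓) = -3 + 16/15 = -29/15 ≈ -1.9333)
25261/c - 698/(-44337) = 25261/(-29/15) - 698/(-44337) = 25261*(-15/29) - 698*(-1/44337) = -378915/29 + 698/44337 = -16799934113/1285773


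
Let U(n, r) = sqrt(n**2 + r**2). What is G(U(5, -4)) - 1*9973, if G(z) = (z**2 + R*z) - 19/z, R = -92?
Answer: -9932 - 3791*sqrt(41)/41 ≈ -10524.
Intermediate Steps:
G(z) = z**2 - 92*z - 19/z (G(z) = (z**2 - 92*z) - 19/z = z**2 - 92*z - 19/z)
G(U(5, -4)) - 1*9973 = (-19 + (sqrt(5**2 + (-4)**2))**2*(-92 + sqrt(5**2 + (-4)**2)))/(sqrt(5**2 + (-4)**2)) - 1*9973 = (-19 + (sqrt(25 + 16))**2*(-92 + sqrt(25 + 16)))/(sqrt(25 + 16)) - 9973 = (-19 + (sqrt(41))**2*(-92 + sqrt(41)))/(sqrt(41)) - 9973 = (sqrt(41)/41)*(-19 + 41*(-92 + sqrt(41))) - 9973 = (sqrt(41)/41)*(-19 + (-3772 + 41*sqrt(41))) - 9973 = (sqrt(41)/41)*(-3791 + 41*sqrt(41)) - 9973 = sqrt(41)*(-3791 + 41*sqrt(41))/41 - 9973 = -9973 + sqrt(41)*(-3791 + 41*sqrt(41))/41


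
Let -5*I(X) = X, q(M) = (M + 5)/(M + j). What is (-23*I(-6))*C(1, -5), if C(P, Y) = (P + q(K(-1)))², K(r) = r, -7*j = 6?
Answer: -6210/169 ≈ -36.746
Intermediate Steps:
j = -6/7 (j = -⅐*6 = -6/7 ≈ -0.85714)
q(M) = (5 + M)/(-6/7 + M) (q(M) = (M + 5)/(M - 6/7) = (5 + M)/(-6/7 + M))
I(X) = -X/5
C(P, Y) = (-28/13 + P)² (C(P, Y) = (P + 7*(5 - 1)/(-6 + 7*(-1)))² = (P + 7*4/(-6 - 7))² = (P + 7*4/(-13))² = (P + 7*(-1/13)*4)² = (P - 28/13)² = (-28/13 + P)²)
(-23*I(-6))*C(1, -5) = (-(-23)*(-6)/5)*((-28 + 13*1)²/169) = (-23*6/5)*((-28 + 13)²/169) = -138*(-15)²/845 = -138*225/845 = -138/5*225/169 = -6210/169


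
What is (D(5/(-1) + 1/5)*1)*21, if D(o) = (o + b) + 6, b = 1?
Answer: 231/5 ≈ 46.200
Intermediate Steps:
D(o) = 7 + o (D(o) = (o + 1) + 6 = (1 + o) + 6 = 7 + o)
(D(5/(-1) + 1/5)*1)*21 = ((7 + (5/(-1) + 1/5))*1)*21 = ((7 + (5*(-1) + 1*(⅕)))*1)*21 = ((7 + (-5 + ⅕))*1)*21 = ((7 - 24/5)*1)*21 = ((11/5)*1)*21 = (11/5)*21 = 231/5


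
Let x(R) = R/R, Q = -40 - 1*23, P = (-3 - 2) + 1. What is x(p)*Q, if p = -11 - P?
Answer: -63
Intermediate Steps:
P = -4 (P = -5 + 1 = -4)
Q = -63 (Q = -40 - 23 = -63)
p = -7 (p = -11 - 1*(-4) = -11 + 4 = -7)
x(R) = 1
x(p)*Q = 1*(-63) = -63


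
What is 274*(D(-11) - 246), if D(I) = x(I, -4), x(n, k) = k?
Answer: -68500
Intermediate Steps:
D(I) = -4
274*(D(-11) - 246) = 274*(-4 - 246) = 274*(-250) = -68500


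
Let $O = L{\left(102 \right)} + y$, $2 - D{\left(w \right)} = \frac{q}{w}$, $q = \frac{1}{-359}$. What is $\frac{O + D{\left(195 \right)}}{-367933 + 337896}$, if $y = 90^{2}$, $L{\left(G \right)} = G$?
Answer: $- \frac{574321021}{2102740185} \approx -0.27313$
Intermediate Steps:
$y = 8100$
$q = - \frac{1}{359} \approx -0.0027855$
$D{\left(w \right)} = 2 + \frac{1}{359 w}$ ($D{\left(w \right)} = 2 - - \frac{1}{359 w} = 2 + \frac{1}{359 w}$)
$O = 8202$ ($O = 102 + 8100 = 8202$)
$\frac{O + D{\left(195 \right)}}{-367933 + 337896} = \frac{8202 + \left(2 + \frac{1}{359 \cdot 195}\right)}{-367933 + 337896} = \frac{8202 + \left(2 + \frac{1}{359} \cdot \frac{1}{195}\right)}{-30037} = \left(8202 + \left(2 + \frac{1}{70005}\right)\right) \left(- \frac{1}{30037}\right) = \left(8202 + \frac{140011}{70005}\right) \left(- \frac{1}{30037}\right) = \frac{574321021}{70005} \left(- \frac{1}{30037}\right) = - \frac{574321021}{2102740185}$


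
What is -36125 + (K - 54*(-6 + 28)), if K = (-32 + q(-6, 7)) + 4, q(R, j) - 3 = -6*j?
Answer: -37380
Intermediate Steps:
q(R, j) = 3 - 6*j
K = -67 (K = (-32 + (3 - 6*7)) + 4 = (-32 + (3 - 42)) + 4 = (-32 - 39) + 4 = -71 + 4 = -67)
-36125 + (K - 54*(-6 + 28)) = -36125 + (-67 - 54*(-6 + 28)) = -36125 + (-67 - 54*22) = -36125 + (-67 - 1188) = -36125 - 1255 = -37380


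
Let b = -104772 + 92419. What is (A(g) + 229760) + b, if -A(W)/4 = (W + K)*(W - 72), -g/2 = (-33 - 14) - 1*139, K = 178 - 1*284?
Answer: -101793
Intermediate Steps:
K = -106 (K = 178 - 284 = -106)
g = 372 (g = -2*((-33 - 14) - 1*139) = -2*(-47 - 139) = -2*(-186) = 372)
b = -12353
A(W) = -4*(-106 + W)*(-72 + W) (A(W) = -4*(W - 106)*(W - 72) = -4*(-106 + W)*(-72 + W))
(A(g) + 229760) + b = ((-30528 - 4*372**2 + 712*372) + 229760) - 12353 = ((-30528 - 4*138384 + 264864) + 229760) - 12353 = ((-30528 - 553536 + 264864) + 229760) - 12353 = (-319200 + 229760) - 12353 = -89440 - 12353 = -101793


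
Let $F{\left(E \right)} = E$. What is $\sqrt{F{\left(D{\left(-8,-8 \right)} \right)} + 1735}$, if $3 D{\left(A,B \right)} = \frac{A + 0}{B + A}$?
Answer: $\frac{\sqrt{62466}}{6} \approx 41.655$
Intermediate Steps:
$D{\left(A,B \right)} = \frac{A}{3 \left(A + B\right)}$ ($D{\left(A,B \right)} = \frac{\left(A + 0\right) \frac{1}{B + A}}{3} = \frac{A \frac{1}{A + B}}{3} = \frac{A}{3 \left(A + B\right)}$)
$\sqrt{F{\left(D{\left(-8,-8 \right)} \right)} + 1735} = \sqrt{\frac{1}{3} \left(-8\right) \frac{1}{-8 - 8} + 1735} = \sqrt{\frac{1}{3} \left(-8\right) \frac{1}{-16} + 1735} = \sqrt{\frac{1}{3} \left(-8\right) \left(- \frac{1}{16}\right) + 1735} = \sqrt{\frac{1}{6} + 1735} = \sqrt{\frac{10411}{6}} = \frac{\sqrt{62466}}{6}$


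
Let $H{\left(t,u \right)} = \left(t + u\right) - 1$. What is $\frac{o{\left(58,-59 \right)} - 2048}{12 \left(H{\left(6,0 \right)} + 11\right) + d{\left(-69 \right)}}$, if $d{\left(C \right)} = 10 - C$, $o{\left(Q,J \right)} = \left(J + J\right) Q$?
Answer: $- \frac{8892}{271} \approx -32.812$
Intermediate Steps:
$H{\left(t,u \right)} = -1 + t + u$
$o{\left(Q,J \right)} = 2 J Q$
$\frac{o{\left(58,-59 \right)} - 2048}{12 \left(H{\left(6,0 \right)} + 11\right) + d{\left(-69 \right)}} = \frac{2 \left(-59\right) 58 - 2048}{12 \left(\left(-1 + 6 + 0\right) + 11\right) + \left(10 - -69\right)} = \frac{-6844 - 2048}{12 \left(5 + 11\right) + \left(10 + 69\right)} = - \frac{8892}{12 \cdot 16 + 79} = - \frac{8892}{192 + 79} = - \frac{8892}{271}$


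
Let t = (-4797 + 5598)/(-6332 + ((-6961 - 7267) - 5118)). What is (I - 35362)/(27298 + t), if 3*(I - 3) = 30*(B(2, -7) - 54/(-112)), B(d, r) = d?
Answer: -12702354523/9813401402 ≈ -1.2944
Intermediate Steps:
t = -801/25678 (t = 801/(-6332 + (-14228 - 5118)) = 801/(-6332 - 19346) = 801/(-25678) = 801*(-1/25678) = -801/25678 ≈ -0.031194)
I = 779/28 (I = 3 + (30*(2 - 54/(-112)))/3 = 3 + (30*(2 - 54*(-1/112)))/3 = 3 + (30*(2 + 27/56))/3 = 3 + (30*(139/56))/3 = 3 + (⅓)*(2085/28) = 3 + 695/28 = 779/28 ≈ 27.821)
(I - 35362)/(27298 + t) = (779/28 - 35362)/(27298 - 801/25678) = -989357/(28*700957243/25678) = -989357/28*25678/700957243 = -12702354523/9813401402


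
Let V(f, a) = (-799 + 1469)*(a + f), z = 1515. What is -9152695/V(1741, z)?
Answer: -1830539/436304 ≈ -4.1956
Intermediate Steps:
V(f, a) = 670*a + 670*f (V(f, a) = 670*(a + f) = 670*a + 670*f)
-9152695/V(1741, z) = -9152695/(670*1515 + 670*1741) = -9152695/(1015050 + 1166470) = -9152695/2181520 = -9152695*1/2181520 = -1830539/436304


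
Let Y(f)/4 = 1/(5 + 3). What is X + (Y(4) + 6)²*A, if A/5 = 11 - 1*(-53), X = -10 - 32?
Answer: 13478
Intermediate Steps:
Y(f) = ½ (Y(f) = 4/(5 + 3) = 4/8 = 4*(⅛) = ½)
X = -42
A = 320 (A = 5*(11 - 1*(-53)) = 5*(11 + 53) = 5*64 = 320)
X + (Y(4) + 6)²*A = -42 + (½ + 6)²*320 = -42 + (13/2)²*320 = -42 + (169/4)*320 = -42 + 13520 = 13478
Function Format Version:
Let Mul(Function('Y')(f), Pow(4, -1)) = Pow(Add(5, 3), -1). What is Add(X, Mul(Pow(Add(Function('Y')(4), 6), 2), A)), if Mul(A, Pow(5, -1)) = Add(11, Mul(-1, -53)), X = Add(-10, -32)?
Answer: 13478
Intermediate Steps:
Function('Y')(f) = Rational(1, 2) (Function('Y')(f) = Mul(4, Pow(Add(5, 3), -1)) = Mul(4, Pow(8, -1)) = Mul(4, Rational(1, 8)) = Rational(1, 2))
X = -42
A = 320 (A = Mul(5, Add(11, Mul(-1, -53))) = Mul(5, Add(11, 53)) = Mul(5, 64) = 320)
Add(X, Mul(Pow(Add(Function('Y')(4), 6), 2), A)) = Add(-42, Mul(Pow(Add(Rational(1, 2), 6), 2), 320)) = Add(-42, Mul(Pow(Rational(13, 2), 2), 320)) = Add(-42, Mul(Rational(169, 4), 320)) = Add(-42, 13520) = 13478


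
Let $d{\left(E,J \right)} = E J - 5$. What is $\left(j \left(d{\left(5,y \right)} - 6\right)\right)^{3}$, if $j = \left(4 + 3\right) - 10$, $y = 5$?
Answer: $-74088$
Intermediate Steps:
$d{\left(E,J \right)} = -5 + E J$
$j = -3$ ($j = 7 - 10 = -3$)
$\left(j \left(d{\left(5,y \right)} - 6\right)\right)^{3} = \left(- 3 \left(\left(-5 + 5 \cdot 5\right) - 6\right)\right)^{3} = \left(- 3 \left(\left(-5 + 25\right) - 6\right)\right)^{3} = \left(- 3 \left(20 - 6\right)\right)^{3} = \left(\left(-3\right) 14\right)^{3} = \left(-42\right)^{3} = -74088$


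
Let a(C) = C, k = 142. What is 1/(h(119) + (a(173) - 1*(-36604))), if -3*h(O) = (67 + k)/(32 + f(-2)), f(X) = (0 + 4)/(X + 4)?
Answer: 102/3751045 ≈ 2.7192e-5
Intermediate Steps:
f(X) = 4/(4 + X)
h(O) = -209/102 (h(O) = -(67 + 142)/(3*(32 + 4/(4 - 2))) = -209/(3*(32 + 4/2)) = -209/(3*(32 + 4*(1/2))) = -209/(3*(32 + 2)) = -209/(3*34) = -1/3*209/34 = -209/102)
1/(h(119) + (a(173) - 1*(-36604))) = 1/(-209/102 + (173 - 1*(-36604))) = 1/(-209/102 + (173 + 36604)) = 1/(-209/102 + 36777) = 1/(3751045/102) = 102/3751045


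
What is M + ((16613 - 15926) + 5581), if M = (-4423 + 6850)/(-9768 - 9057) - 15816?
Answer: -59914509/6275 ≈ -9548.1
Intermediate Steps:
M = -99246209/6275 (M = 2427/(-18825) - 15816 = 2427*(-1/18825) - 15816 = -809/6275 - 15816 = -99246209/6275 ≈ -15816.)
M + ((16613 - 15926) + 5581) = -99246209/6275 + ((16613 - 15926) + 5581) = -99246209/6275 + (687 + 5581) = -99246209/6275 + 6268 = -59914509/6275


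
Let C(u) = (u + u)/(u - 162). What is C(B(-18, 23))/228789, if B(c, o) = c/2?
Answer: 2/4346991 ≈ 4.6009e-7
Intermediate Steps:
B(c, o) = c/2 (B(c, o) = c*(½) = c/2)
C(u) = 2*u/(-162 + u) (C(u) = (2*u)/(-162 + u) = 2*u/(-162 + u))
C(B(-18, 23))/228789 = (2*((½)*(-18))/(-162 + (½)*(-18)))/228789 = (2*(-9)/(-162 - 9))*(1/228789) = (2*(-9)/(-171))*(1/228789) = (2*(-9)*(-1/171))*(1/228789) = (2/19)*(1/228789) = 2/4346991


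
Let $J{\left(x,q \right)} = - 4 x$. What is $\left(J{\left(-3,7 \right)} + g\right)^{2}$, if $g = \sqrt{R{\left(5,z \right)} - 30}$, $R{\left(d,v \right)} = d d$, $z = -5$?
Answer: $\left(12 + i \sqrt{5}\right)^{2} \approx 139.0 + 53.666 i$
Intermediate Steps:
$R{\left(d,v \right)} = d^{2}$
$g = i \sqrt{5}$ ($g = \sqrt{5^{2} - 30} = \sqrt{25 - 30} = \sqrt{-5} = i \sqrt{5} \approx 2.2361 i$)
$\left(J{\left(-3,7 \right)} + g\right)^{2} = \left(\left(-4\right) \left(-3\right) + i \sqrt{5}\right)^{2} = \left(12 + i \sqrt{5}\right)^{2}$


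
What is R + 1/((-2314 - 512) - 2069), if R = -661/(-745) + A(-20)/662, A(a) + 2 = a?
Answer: 41224833/48283301 ≈ 0.85381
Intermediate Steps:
A(a) = -2 + a
R = 210596/246595 (R = -661/(-745) + (-2 - 20)/662 = -661*(-1/745) - 22*1/662 = 661/745 - 11/331 = 210596/246595 ≈ 0.85402)
R + 1/((-2314 - 512) - 2069) = 210596/246595 + 1/((-2314 - 512) - 2069) = 210596/246595 + 1/(-2826 - 2069) = 210596/246595 + 1/(-4895) = 210596/246595 - 1/4895 = 41224833/48283301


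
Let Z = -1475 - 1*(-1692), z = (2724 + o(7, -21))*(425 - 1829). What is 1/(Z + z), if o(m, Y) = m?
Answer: -1/3834107 ≈ -2.6082e-7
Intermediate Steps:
z = -3834324 (z = (2724 + 7)*(425 - 1829) = 2731*(-1404) = -3834324)
Z = 217 (Z = -1475 + 1692 = 217)
1/(Z + z) = 1/(217 - 3834324) = 1/(-3834107) = -1/3834107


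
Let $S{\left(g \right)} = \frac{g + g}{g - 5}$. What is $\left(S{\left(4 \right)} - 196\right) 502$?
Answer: $-102408$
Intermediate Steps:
$S{\left(g \right)} = \frac{2 g}{-5 + g}$
$\left(S{\left(4 \right)} - 196\right) 502 = \left(2 \cdot 4 \frac{1}{-5 + 4} - 196\right) 502 = \left(2 \cdot 4 \frac{1}{-1} - 196\right) 502 = \left(2 \cdot 4 \left(-1\right) - 196\right) 502 = \left(-8 - 196\right) 502 = \left(-204\right) 502 = -102408$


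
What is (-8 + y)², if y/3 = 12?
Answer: 784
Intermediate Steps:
y = 36 (y = 3*12 = 36)
(-8 + y)² = (-8 + 36)² = 28² = 784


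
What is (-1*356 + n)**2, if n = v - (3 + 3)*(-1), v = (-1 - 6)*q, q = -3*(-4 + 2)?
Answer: 153664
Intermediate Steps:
q = 6 (q = -3*(-2) = 6)
v = -42 (v = (-1 - 6)*6 = -7*6 = -42)
n = -36 (n = -42 - (3 + 3)*(-1) = -42 - 6*(-1) = -42 - 1*(-6) = -42 + 6 = -36)
(-1*356 + n)**2 = (-1*356 - 36)**2 = (-356 - 36)**2 = (-392)**2 = 153664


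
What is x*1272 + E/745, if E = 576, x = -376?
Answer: -356312064/745 ≈ -4.7827e+5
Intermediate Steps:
x*1272 + E/745 = -376*1272 + 576/745 = -478272 + 576*(1/745) = -478272 + 576/745 = -356312064/745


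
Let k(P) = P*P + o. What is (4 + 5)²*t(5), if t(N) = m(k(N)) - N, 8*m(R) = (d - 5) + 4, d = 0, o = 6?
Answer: -3321/8 ≈ -415.13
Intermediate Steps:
k(P) = 6 + P² (k(P) = P*P + 6 = P² + 6 = 6 + P²)
m(R) = -⅛ (m(R) = ((0 - 5) + 4)/8 = (-5 + 4)/8 = (⅛)*(-1) = -⅛)
t(N) = -⅛ - N
(4 + 5)²*t(5) = (4 + 5)²*(-⅛ - 1*5) = 9²*(-⅛ - 5) = 81*(-41/8) = -3321/8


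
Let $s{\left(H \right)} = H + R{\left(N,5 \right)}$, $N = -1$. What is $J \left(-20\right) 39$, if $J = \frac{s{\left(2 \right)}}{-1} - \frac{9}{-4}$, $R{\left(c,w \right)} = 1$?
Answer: $585$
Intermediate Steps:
$s{\left(H \right)} = 1 + H$ ($s{\left(H \right)} = H + 1 = 1 + H$)
$J = - \frac{3}{4}$ ($J = \frac{1 + 2}{-1} - \frac{9}{-4} = 3 \left(-1\right) - - \frac{9}{4} = -3 + \frac{9}{4} = - \frac{3}{4} \approx -0.75$)
$J \left(-20\right) 39 = \left(- \frac{3}{4}\right) \left(-20\right) 39 = 15 \cdot 39 = 585$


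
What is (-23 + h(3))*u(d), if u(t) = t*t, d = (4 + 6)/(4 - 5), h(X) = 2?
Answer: -2100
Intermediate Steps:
d = -10 (d = 10/(-1) = 10*(-1) = -10)
u(t) = t**2
(-23 + h(3))*u(d) = (-23 + 2)*(-10)**2 = -21*100 = -2100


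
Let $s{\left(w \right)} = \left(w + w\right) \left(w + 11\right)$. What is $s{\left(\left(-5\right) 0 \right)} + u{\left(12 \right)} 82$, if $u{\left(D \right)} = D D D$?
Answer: $141696$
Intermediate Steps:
$s{\left(w \right)} = 2 w \left(11 + w\right)$
$u{\left(D \right)} = D^{3}$ ($u{\left(D \right)} = D^{2} D = D^{3}$)
$s{\left(\left(-5\right) 0 \right)} + u{\left(12 \right)} 82 = 2 \left(\left(-5\right) 0\right) \left(11 - 0\right) + 12^{3} \cdot 82 = 2 \cdot 0 \left(11 + 0\right) + 1728 \cdot 82 = 2 \cdot 0 \cdot 11 + 141696 = 0 + 141696 = 141696$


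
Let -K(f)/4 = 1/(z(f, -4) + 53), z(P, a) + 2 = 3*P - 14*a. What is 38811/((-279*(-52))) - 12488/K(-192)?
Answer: -7080945311/4836 ≈ -1.4642e+6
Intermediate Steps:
z(P, a) = -2 - 14*a + 3*P (z(P, a) = -2 + (3*P - 14*a) = -2 + (-14*a + 3*P) = -2 - 14*a + 3*P)
K(f) = -4/(107 + 3*f) (K(f) = -4/((-2 - 14*(-4) + 3*f) + 53) = -4/((-2 + 56 + 3*f) + 53) = -4/((54 + 3*f) + 53) = -4/(107 + 3*f))
38811/((-279*(-52))) - 12488/K(-192) = 38811/((-279*(-52))) - 12488/((-4/(107 + 3*(-192)))) = 38811/14508 - 12488/((-4/(107 - 576))) = 38811*(1/14508) - 12488/((-4/(-469))) = 12937/4836 - 12488/((-4*(-1/469))) = 12937/4836 - 12488/4/469 = 12937/4836 - 12488*469/4 = 12937/4836 - 1464218 = -7080945311/4836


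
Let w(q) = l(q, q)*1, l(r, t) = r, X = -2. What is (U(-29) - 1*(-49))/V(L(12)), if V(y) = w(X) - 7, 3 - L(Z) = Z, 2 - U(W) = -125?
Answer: -176/9 ≈ -19.556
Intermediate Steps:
U(W) = 127 (U(W) = 2 - 1*(-125) = 2 + 125 = 127)
L(Z) = 3 - Z
w(q) = q (w(q) = q*1 = q)
V(y) = -9 (V(y) = -2 - 7 = -9)
(U(-29) - 1*(-49))/V(L(12)) = (127 - 1*(-49))/(-9) = (127 + 49)*(-⅑) = 176*(-⅑) = -176/9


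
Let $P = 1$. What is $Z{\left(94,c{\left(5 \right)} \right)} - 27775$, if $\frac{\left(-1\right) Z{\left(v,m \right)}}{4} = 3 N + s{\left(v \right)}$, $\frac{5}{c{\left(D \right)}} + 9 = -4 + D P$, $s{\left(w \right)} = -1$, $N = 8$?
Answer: $-27867$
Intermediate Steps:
$c{\left(D \right)} = \frac{5}{-13 + D}$ ($c{\left(D \right)} = \frac{5}{-9 + \left(-4 + D 1\right)} = \frac{5}{-9 + \left(-4 + D\right)} = \frac{5}{-13 + D}$)
$Z{\left(v,m \right)} = -92$ ($Z{\left(v,m \right)} = - 4 \left(3 \cdot 8 - 1\right) = - 4 \left(24 - 1\right) = \left(-4\right) 23 = -92$)
$Z{\left(94,c{\left(5 \right)} \right)} - 27775 = -92 - 27775 = -27867$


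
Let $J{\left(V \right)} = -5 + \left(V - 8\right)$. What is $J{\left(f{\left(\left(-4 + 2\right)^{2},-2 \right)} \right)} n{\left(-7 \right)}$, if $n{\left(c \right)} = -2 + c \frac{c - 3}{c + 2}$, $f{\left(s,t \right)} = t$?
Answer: $240$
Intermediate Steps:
$n{\left(c \right)} = -2 + \frac{c \left(-3 + c\right)}{2 + c}$ ($n{\left(c \right)} = -2 + c \frac{-3 + c}{2 + c} = -2 + \frac{c \left(-3 + c\right)}{2 + c}$)
$J{\left(V \right)} = -13 + V$ ($J{\left(V \right)} = -5 + \left(-8 + V\right) = -13 + V$)
$J{\left(f{\left(\left(-4 + 2\right)^{2},-2 \right)} \right)} n{\left(-7 \right)} = \left(-13 - 2\right) \frac{-4 + \left(-7\right)^{2} - -35}{2 - 7} = - 15 \frac{-4 + 49 + 35}{-5} = - 15 \left(\left(- \frac{1}{5}\right) 80\right) = \left(-15\right) \left(-16\right) = 240$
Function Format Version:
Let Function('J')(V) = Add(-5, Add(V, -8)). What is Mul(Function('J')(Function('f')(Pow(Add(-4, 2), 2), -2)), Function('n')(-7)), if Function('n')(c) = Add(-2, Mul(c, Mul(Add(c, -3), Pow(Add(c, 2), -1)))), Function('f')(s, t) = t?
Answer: 240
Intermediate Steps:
Function('n')(c) = Add(-2, Mul(c, Pow(Add(2, c), -1), Add(-3, c))) (Function('n')(c) = Add(-2, Mul(c, Mul(Add(-3, c), Pow(Add(2, c), -1)))) = Add(-2, Mul(c, Mul(Pow(Add(2, c), -1), Add(-3, c)))) = Add(-2, Mul(c, Pow(Add(2, c), -1), Add(-3, c))))
Function('J')(V) = Add(-13, V) (Function('J')(V) = Add(-5, Add(-8, V)) = Add(-13, V))
Mul(Function('J')(Function('f')(Pow(Add(-4, 2), 2), -2)), Function('n')(-7)) = Mul(Add(-13, -2), Mul(Pow(Add(2, -7), -1), Add(-4, Pow(-7, 2), Mul(-5, -7)))) = Mul(-15, Mul(Pow(-5, -1), Add(-4, 49, 35))) = Mul(-15, Mul(Rational(-1, 5), 80)) = Mul(-15, -16) = 240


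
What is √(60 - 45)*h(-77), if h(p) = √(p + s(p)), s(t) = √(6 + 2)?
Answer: √(-1155 + 30*√2) ≈ 33.355*I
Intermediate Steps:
s(t) = 2*√2 (s(t) = √8 = 2*√2)
h(p) = √(p + 2*√2)
√(60 - 45)*h(-77) = √(60 - 45)*√(-77 + 2*√2) = √15*√(-77 + 2*√2)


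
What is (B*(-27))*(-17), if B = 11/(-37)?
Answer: -5049/37 ≈ -136.46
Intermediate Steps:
B = -11/37 (B = 11*(-1/37) = -11/37 ≈ -0.29730)
(B*(-27))*(-17) = -11/37*(-27)*(-17) = (297/37)*(-17) = -5049/37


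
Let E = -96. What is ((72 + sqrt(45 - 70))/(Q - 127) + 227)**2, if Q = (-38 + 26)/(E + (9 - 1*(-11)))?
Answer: 297790663779/5808100 - 5184169*I/290405 ≈ 51272.0 - 17.852*I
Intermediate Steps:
Q = 3/19 (Q = (-38 + 26)/(-96 + (9 - 1*(-11))) = -12/(-96 + (9 + 11)) = -12/(-96 + 20) = -12/(-76) = -12*(-1/76) = 3/19 ≈ 0.15789)
((72 + sqrt(45 - 70))/(Q - 127) + 227)**2 = ((72 + sqrt(45 - 70))/(3/19 - 127) + 227)**2 = ((72 + sqrt(-25))/(-2410/19) + 227)**2 = ((72 + 5*I)*(-19/2410) + 227)**2 = ((-684/1205 - 19*I/482) + 227)**2 = (272851/1205 - 19*I/482)**2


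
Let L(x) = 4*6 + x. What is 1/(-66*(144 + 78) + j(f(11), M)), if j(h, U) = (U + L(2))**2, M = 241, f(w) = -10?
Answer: 1/56637 ≈ 1.7656e-5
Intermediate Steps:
L(x) = 24 + x
j(h, U) = (26 + U)**2 (j(h, U) = (U + (24 + 2))**2 = (U + 26)**2 = (26 + U)**2)
1/(-66*(144 + 78) + j(f(11), M)) = 1/(-66*(144 + 78) + (26 + 241)**2) = 1/(-66*222 + 267**2) = 1/(-14652 + 71289) = 1/56637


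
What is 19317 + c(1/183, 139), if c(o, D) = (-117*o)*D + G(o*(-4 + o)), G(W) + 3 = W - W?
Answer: 1172733/61 ≈ 19225.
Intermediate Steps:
G(W) = -3 (G(W) = -3 + (W - W) = -3 + 0 = -3)
c(o, D) = -3 - 117*D*o (c(o, D) = (-117*o)*D - 3 = -117*D*o - 3 = -3 - 117*D*o)
19317 + c(1/183, 139) = 19317 + (-3 - 117*139/183) = 19317 + (-3 - 117*139*1/183) = 19317 + (-3 - 5421/61) = 19317 - 5604/61 = 1172733/61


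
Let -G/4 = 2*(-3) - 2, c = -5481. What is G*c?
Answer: -175392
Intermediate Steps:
G = 32 (G = -4*(2*(-3) - 2) = -4*(-6 - 2) = -4*(-8) = 32)
G*c = 32*(-5481) = -175392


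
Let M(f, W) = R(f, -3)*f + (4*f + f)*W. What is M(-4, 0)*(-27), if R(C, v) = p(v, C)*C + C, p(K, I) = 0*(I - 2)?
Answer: -432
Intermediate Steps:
p(K, I) = 0 (p(K, I) = 0*(-2 + I) = 0)
R(C, v) = C (R(C, v) = 0*C + C = 0 + C = C)
M(f, W) = f**2 + 5*W*f (M(f, W) = f*f + (4*f + f)*W = f**2 + (5*f)*W = f**2 + 5*W*f)
M(-4, 0)*(-27) = -4*(-4 + 5*0)*(-27) = -4*(-4 + 0)*(-27) = -4*(-4)*(-27) = 16*(-27) = -432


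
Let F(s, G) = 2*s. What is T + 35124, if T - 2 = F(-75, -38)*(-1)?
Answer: 35276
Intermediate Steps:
T = 152 (T = 2 + (2*(-75))*(-1) = 2 - 150*(-1) = 2 + 150 = 152)
T + 35124 = 152 + 35124 = 35276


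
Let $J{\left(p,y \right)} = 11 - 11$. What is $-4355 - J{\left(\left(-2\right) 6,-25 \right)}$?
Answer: $-4355$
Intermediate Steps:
$J{\left(p,y \right)} = 0$
$-4355 - J{\left(\left(-2\right) 6,-25 \right)} = -4355 - 0 = -4355 + 0 = -4355$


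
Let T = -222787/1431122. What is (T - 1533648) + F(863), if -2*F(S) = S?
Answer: -1097727572493/715561 ≈ -1.5341e+6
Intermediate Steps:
T = -222787/1431122 (T = -222787*1/1431122 = -222787/1431122 ≈ -0.15567)
F(S) = -S/2
(T - 1533648) + F(863) = (-222787/1431122 - 1533648) - 1/2*863 = -2194837615843/1431122 - 863/2 = -1097727572493/715561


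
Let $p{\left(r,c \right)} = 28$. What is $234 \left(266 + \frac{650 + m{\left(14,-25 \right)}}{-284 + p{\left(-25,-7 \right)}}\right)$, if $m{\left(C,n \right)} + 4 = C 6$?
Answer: $\frac{3940911}{64} \approx 61577.0$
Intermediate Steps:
$m{\left(C,n \right)} = -4 + 6 C$ ($m{\left(C,n \right)} = -4 + C 6 = -4 + 6 C$)
$234 \left(266 + \frac{650 + m{\left(14,-25 \right)}}{-284 + p{\left(-25,-7 \right)}}\right) = 234 \left(266 + \frac{650 + \left(-4 + 6 \cdot 14\right)}{-284 + 28}\right) = 234 \left(266 + \frac{650 + \left(-4 + 84\right)}{-256}\right) = 234 \left(266 + \left(650 + 80\right) \left(- \frac{1}{256}\right)\right) = 234 \left(266 + 730 \left(- \frac{1}{256}\right)\right) = 234 \left(266 - \frac{365}{128}\right) = 234 \cdot \frac{33683}{128} = \frac{3940911}{64}$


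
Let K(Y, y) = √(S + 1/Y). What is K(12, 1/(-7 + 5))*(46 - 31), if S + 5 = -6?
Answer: 5*I*√393/2 ≈ 49.561*I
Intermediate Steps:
S = -11 (S = -5 - 6 = -11)
K(Y, y) = √(-11 + 1/Y)
K(12, 1/(-7 + 5))*(46 - 31) = √(-11 + 1/12)*(46 - 31) = √(-11 + 1/12)*15 = √(-131/12)*15 = (I*√393/6)*15 = 5*I*√393/2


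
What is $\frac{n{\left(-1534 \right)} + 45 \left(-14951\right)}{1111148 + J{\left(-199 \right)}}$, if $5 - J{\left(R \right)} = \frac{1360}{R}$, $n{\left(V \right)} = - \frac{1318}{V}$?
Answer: $- \frac{102690588094}{169599658969} \approx -0.60549$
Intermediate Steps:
$J{\left(R \right)} = 5 - \frac{1360}{R}$
$\frac{n{\left(-1534 \right)} + 45 \left(-14951\right)}{1111148 + J{\left(-199 \right)}} = \frac{- \frac{1318}{-1534} + 45 \left(-14951\right)}{1111148 - \left(-5 + \frac{1360}{-199}\right)} = \frac{\left(-1318\right) \left(- \frac{1}{1534}\right) - 672795}{1111148 + \left(5 - - \frac{1360}{199}\right)} = \frac{\frac{659}{767} - 672795}{1111148 + \left(5 + \frac{1360}{199}\right)} = - \frac{516033106}{767 \left(1111148 + \frac{2355}{199}\right)} = - \frac{516033106}{767 \cdot \frac{221120807}{199}} = \left(- \frac{516033106}{767}\right) \frac{199}{221120807} = - \frac{102690588094}{169599658969}$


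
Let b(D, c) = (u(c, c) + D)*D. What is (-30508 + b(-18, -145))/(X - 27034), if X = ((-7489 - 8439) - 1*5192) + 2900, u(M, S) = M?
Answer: 811/1331 ≈ 0.60932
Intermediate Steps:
X = -18220 (X = (-15928 - 5192) + 2900 = -21120 + 2900 = -18220)
b(D, c) = D*(D + c) (b(D, c) = (c + D)*D = (D + c)*D = D*(D + c))
(-30508 + b(-18, -145))/(X - 27034) = (-30508 - 18*(-18 - 145))/(-18220 - 27034) = (-30508 - 18*(-163))/(-45254) = (-30508 + 2934)*(-1/45254) = -27574*(-1/45254) = 811/1331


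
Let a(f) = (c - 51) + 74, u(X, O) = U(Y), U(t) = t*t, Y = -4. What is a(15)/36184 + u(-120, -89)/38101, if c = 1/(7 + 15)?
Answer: 32053975/30330224848 ≈ 0.0010568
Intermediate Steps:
U(t) = t**2
u(X, O) = 16 (u(X, O) = (-4)**2 = 16)
c = 1/22 ≈ 0.045455
a(f) = 507/22 (a(f) = (1/22 - 51) + 74 = -1121/22 + 74 = 507/22)
a(15)/36184 + u(-120, -89)/38101 = (507/22)/36184 + 16/38101 = (507/22)*(1/36184) + 16*(1/38101) = 507/796048 + 16/38101 = 32053975/30330224848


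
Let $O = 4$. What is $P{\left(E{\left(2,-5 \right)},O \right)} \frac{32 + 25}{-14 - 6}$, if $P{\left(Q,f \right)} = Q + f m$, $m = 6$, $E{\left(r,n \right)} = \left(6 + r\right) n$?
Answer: $\frac{228}{5} \approx 45.6$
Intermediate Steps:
$E{\left(r,n \right)} = n \left(6 + r\right)$
$P{\left(Q,f \right)} = Q + 6 f$ ($P{\left(Q,f \right)} = Q + f 6 = Q + 6 f$)
$P{\left(E{\left(2,-5 \right)},O \right)} \frac{32 + 25}{-14 - 6} = \left(- 5 \left(6 + 2\right) + 6 \cdot 4\right) \frac{32 + 25}{-14 - 6} = \left(\left(-5\right) 8 + 24\right) \frac{57}{-20} = \left(-40 + 24\right) 57 \left(- \frac{1}{20}\right) = \left(-16\right) \left(- \frac{57}{20}\right) = \frac{228}{5}$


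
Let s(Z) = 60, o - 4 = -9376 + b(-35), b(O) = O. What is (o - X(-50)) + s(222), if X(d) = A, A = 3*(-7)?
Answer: -9326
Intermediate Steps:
o = -9407 (o = 4 + (-9376 - 35) = 4 - 9411 = -9407)
A = -21
X(d) = -21
(o - X(-50)) + s(222) = (-9407 - 1*(-21)) + 60 = (-9407 + 21) + 60 = -9386 + 60 = -9326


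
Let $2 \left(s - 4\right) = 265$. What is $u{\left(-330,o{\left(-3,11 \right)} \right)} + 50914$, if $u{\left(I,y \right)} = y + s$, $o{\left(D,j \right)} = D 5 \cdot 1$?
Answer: $\frac{102071}{2} \approx 51036.0$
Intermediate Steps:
$o{\left(D,j \right)} = 5 D$ ($o{\left(D,j \right)} = 5 D 1 = 5 D$)
$s = \frac{273}{2}$ ($s = 4 + \frac{1}{2} \cdot 265 = 4 + \frac{265}{2} = \frac{273}{2} \approx 136.5$)
$u{\left(I,y \right)} = \frac{273}{2} + y$ ($u{\left(I,y \right)} = y + \frac{273}{2} = \frac{273}{2} + y$)
$u{\left(-330,o{\left(-3,11 \right)} \right)} + 50914 = \left(\frac{273}{2} + 5 \left(-3\right)\right) + 50914 = \left(\frac{273}{2} - 15\right) + 50914 = \frac{243}{2} + 50914 = \frac{102071}{2}$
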